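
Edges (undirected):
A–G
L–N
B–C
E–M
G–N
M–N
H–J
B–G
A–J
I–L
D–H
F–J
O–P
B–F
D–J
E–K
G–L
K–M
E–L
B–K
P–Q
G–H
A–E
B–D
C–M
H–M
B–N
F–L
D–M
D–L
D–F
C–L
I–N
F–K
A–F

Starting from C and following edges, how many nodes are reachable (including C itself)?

BFS from C visits: C, M, L, B, N, K, H, E, D, I, G, F, J, A
Reachable nodes: 14 of 17 total.

14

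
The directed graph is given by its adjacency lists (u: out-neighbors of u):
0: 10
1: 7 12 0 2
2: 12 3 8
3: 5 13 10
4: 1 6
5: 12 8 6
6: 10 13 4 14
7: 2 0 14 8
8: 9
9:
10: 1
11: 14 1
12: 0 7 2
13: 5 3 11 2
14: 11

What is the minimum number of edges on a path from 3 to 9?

Level 0: 3
Level 1: 5, 10, 13
Level 2: 1, 2, 6, 8, 11, 12
Level 3: 0, 4, 7, 9, 14
9 first appears at level 3.

3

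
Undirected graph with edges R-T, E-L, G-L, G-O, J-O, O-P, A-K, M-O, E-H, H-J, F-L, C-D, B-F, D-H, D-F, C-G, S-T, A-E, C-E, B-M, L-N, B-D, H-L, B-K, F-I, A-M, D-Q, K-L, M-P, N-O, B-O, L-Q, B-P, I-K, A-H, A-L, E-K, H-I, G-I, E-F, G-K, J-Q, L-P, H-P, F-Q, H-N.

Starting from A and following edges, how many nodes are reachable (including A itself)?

17

BFS from A visits: A, M, L, K, H, E, P, O, B, Q, N, G, F, I, J, D, C
Reachable nodes: 17 of 20 total.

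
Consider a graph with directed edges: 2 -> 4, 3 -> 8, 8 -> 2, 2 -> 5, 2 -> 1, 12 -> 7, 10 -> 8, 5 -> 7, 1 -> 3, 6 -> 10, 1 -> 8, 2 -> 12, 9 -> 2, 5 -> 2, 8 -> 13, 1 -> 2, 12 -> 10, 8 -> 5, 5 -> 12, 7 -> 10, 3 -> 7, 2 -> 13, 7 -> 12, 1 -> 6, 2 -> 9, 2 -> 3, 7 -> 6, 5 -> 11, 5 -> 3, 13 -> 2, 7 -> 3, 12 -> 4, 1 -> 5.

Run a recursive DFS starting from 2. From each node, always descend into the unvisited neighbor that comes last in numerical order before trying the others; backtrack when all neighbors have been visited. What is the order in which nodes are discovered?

2 13 12 10 8 5 11 7 6 3 4 9 1

Visit 2
2 → 13
2 → 12
12 → 10
10 → 8
8 → 5
5 → 11
5 → 7
7 → 6
7 → 3
12 → 4
2 → 9
2 → 1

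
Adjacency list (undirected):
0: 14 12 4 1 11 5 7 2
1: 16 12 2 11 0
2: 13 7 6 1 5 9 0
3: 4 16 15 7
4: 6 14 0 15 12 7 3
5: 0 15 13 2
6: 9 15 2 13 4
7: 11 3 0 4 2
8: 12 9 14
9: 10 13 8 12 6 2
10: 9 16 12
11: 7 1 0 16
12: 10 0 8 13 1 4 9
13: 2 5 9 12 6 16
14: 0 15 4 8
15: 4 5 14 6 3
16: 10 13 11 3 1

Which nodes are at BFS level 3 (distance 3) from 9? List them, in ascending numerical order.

Level 0: 9
Level 1: 2, 6, 8, 10, 12, 13
Level 2: 0, 1, 4, 5, 7, 14, 15, 16
Level 3: 3, 11

3, 11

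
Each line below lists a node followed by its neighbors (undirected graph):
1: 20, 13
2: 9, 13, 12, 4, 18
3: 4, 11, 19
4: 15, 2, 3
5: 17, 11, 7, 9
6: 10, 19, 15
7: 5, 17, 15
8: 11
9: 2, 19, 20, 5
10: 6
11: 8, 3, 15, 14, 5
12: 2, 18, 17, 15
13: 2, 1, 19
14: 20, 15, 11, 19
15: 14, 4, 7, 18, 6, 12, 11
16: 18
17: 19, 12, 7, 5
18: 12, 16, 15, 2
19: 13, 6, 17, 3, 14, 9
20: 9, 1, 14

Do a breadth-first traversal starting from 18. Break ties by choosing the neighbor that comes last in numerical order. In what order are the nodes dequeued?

Visit 18; enqueue 16, 15, 12, 2 → queue [16, 15, 12, 2]
Visit 16 → queue [15, 12, 2]
Visit 15; enqueue 14, 11, 7, 6, 4 → queue [12, 2, 14, 11, 7, 6, 4]
Visit 12; enqueue 17 → queue [2, 14, 11, 7, 6, 4, 17]
Visit 2; enqueue 13, 9 → queue [14, 11, 7, 6, 4, 17, 13, 9]
Visit 14; enqueue 20, 19 → queue [11, 7, 6, 4, 17, 13, 9, 20, 19]
Visit 11; enqueue 8, 5, 3 → queue [7, 6, 4, 17, 13, 9, 20, 19, 8, 5, 3]
Visit 7 → queue [6, 4, 17, 13, 9, 20, 19, 8, 5, 3]
Visit 6; enqueue 10 → queue [4, 17, 13, 9, 20, 19, 8, 5, 3, 10]
Visit 4 → queue [17, 13, 9, 20, 19, 8, 5, 3, 10]
Visit 17 → queue [13, 9, 20, 19, 8, 5, 3, 10]
Visit 13; enqueue 1 → queue [9, 20, 19, 8, 5, 3, 10, 1]
Visit 9 → queue [20, 19, 8, 5, 3, 10, 1]
Visit 20 → queue [19, 8, 5, 3, 10, 1]
Visit 19 → queue [8, 5, 3, 10, 1]
Visit 8 → queue [5, 3, 10, 1]
Visit 5 → queue [3, 10, 1]
Visit 3 → queue [10, 1]
Visit 10 → queue [1]
Visit 1 → queue []

18 → 16 → 15 → 12 → 2 → 14 → 11 → 7 → 6 → 4 → 17 → 13 → 9 → 20 → 19 → 8 → 5 → 3 → 10 → 1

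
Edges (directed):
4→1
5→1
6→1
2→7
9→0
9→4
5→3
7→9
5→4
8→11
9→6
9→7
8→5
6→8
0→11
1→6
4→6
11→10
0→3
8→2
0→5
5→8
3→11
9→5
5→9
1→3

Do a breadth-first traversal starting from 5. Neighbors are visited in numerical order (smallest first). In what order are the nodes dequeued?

Visit 5; enqueue 1, 3, 4, 8, 9 → queue [1, 3, 4, 8, 9]
Visit 1; enqueue 6 → queue [3, 4, 8, 9, 6]
Visit 3; enqueue 11 → queue [4, 8, 9, 6, 11]
Visit 4 → queue [8, 9, 6, 11]
Visit 8; enqueue 2 → queue [9, 6, 11, 2]
Visit 9; enqueue 0, 7 → queue [6, 11, 2, 0, 7]
Visit 6 → queue [11, 2, 0, 7]
Visit 11; enqueue 10 → queue [2, 0, 7, 10]
Visit 2 → queue [0, 7, 10]
Visit 0 → queue [7, 10]
Visit 7 → queue [10]
Visit 10 → queue []

5 1 3 4 8 9 6 11 2 0 7 10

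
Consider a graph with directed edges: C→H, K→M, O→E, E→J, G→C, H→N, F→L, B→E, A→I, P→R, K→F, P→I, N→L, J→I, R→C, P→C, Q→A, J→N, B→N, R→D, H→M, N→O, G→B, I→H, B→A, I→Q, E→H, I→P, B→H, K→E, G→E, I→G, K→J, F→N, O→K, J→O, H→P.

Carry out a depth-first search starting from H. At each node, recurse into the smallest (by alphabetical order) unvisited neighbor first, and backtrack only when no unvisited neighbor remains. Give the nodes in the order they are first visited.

Visit H
H → M
H → N
N → L
N → O
O → E
E → J
J → I
I → G
G → B
B → A
G → C
I → P
P → R
R → D
I → Q
O → K
K → F

H → M → N → L → O → E → J → I → G → B → A → C → P → R → D → Q → K → F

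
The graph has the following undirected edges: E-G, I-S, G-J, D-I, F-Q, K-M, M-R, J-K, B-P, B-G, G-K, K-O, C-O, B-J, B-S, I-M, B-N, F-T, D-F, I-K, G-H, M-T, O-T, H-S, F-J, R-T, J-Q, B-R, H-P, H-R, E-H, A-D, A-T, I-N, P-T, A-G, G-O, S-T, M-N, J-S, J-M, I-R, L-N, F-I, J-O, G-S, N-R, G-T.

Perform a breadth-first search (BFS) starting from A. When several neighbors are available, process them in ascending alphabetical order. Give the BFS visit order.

A, D, G, T, F, I, B, E, H, J, K, O, S, M, P, R, Q, N, C, L

Visit A; enqueue D, G, T → queue [D, G, T]
Visit D; enqueue F, I → queue [G, T, F, I]
Visit G; enqueue B, E, H, J, K, O, S → queue [T, F, I, B, E, H, J, K, O, S]
Visit T; enqueue M, P, R → queue [F, I, B, E, H, J, K, O, S, M, P, R]
Visit F; enqueue Q → queue [I, B, E, H, J, K, O, S, M, P, R, Q]
Visit I; enqueue N → queue [B, E, H, J, K, O, S, M, P, R, Q, N]
Visit B → queue [E, H, J, K, O, S, M, P, R, Q, N]
Visit E → queue [H, J, K, O, S, M, P, R, Q, N]
Visit H → queue [J, K, O, S, M, P, R, Q, N]
Visit J → queue [K, O, S, M, P, R, Q, N]
Visit K → queue [O, S, M, P, R, Q, N]
Visit O; enqueue C → queue [S, M, P, R, Q, N, C]
Visit S → queue [M, P, R, Q, N, C]
Visit M → queue [P, R, Q, N, C]
Visit P → queue [R, Q, N, C]
Visit R → queue [Q, N, C]
Visit Q → queue [N, C]
Visit N; enqueue L → queue [C, L]
Visit C → queue [L]
Visit L → queue []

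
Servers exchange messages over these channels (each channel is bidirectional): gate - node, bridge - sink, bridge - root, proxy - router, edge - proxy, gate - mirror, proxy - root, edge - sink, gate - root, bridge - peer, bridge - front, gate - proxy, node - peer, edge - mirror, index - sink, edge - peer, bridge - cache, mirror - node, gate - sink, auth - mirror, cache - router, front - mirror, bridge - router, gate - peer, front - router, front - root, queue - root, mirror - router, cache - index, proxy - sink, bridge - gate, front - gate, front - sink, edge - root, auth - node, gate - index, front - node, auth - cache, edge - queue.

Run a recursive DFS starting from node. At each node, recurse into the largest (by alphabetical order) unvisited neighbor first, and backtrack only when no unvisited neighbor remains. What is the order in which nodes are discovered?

Visit node
node → peer
peer → gate
gate → sink
sink → proxy
proxy → router
router → mirror
mirror → front
front → root
root → queue
queue → edge
root → bridge
bridge → cache
cache → index
cache → auth

node -> peer -> gate -> sink -> proxy -> router -> mirror -> front -> root -> queue -> edge -> bridge -> cache -> index -> auth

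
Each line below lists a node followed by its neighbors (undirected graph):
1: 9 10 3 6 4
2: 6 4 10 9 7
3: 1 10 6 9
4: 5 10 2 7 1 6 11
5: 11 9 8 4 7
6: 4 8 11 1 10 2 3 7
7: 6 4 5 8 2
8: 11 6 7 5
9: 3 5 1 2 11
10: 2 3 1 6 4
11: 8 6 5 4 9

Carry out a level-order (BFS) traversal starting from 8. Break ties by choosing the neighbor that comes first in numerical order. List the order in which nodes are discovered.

8, 5, 6, 7, 11, 4, 9, 1, 2, 3, 10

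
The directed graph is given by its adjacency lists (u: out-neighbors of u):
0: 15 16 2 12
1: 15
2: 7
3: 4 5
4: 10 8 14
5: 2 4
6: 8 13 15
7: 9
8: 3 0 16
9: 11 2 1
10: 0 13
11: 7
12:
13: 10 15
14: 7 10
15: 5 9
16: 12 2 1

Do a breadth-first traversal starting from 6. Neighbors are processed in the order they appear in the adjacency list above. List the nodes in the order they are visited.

6 → 8 → 13 → 15 → 3 → 0 → 16 → 10 → 5 → 9 → 4 → 2 → 12 → 1 → 11 → 14 → 7

Visit 6; enqueue 8, 13, 15 → queue [8, 13, 15]
Visit 8; enqueue 3, 0, 16 → queue [13, 15, 3, 0, 16]
Visit 13; enqueue 10 → queue [15, 3, 0, 16, 10]
Visit 15; enqueue 5, 9 → queue [3, 0, 16, 10, 5, 9]
Visit 3; enqueue 4 → queue [0, 16, 10, 5, 9, 4]
Visit 0; enqueue 2, 12 → queue [16, 10, 5, 9, 4, 2, 12]
Visit 16; enqueue 1 → queue [10, 5, 9, 4, 2, 12, 1]
Visit 10 → queue [5, 9, 4, 2, 12, 1]
Visit 5 → queue [9, 4, 2, 12, 1]
Visit 9; enqueue 11 → queue [4, 2, 12, 1, 11]
Visit 4; enqueue 14 → queue [2, 12, 1, 11, 14]
Visit 2; enqueue 7 → queue [12, 1, 11, 14, 7]
Visit 12 → queue [1, 11, 14, 7]
Visit 1 → queue [11, 14, 7]
Visit 11 → queue [14, 7]
Visit 14 → queue [7]
Visit 7 → queue []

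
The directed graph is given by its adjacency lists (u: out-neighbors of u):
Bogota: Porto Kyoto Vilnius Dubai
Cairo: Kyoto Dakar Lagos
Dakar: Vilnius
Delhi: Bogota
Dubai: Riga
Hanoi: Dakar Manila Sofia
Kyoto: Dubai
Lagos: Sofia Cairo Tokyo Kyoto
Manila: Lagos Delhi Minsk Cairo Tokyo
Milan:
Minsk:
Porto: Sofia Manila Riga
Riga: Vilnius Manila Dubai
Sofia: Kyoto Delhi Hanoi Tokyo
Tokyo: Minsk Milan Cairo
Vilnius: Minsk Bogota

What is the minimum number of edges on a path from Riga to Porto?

Level 0: Riga
Level 1: Dubai, Manila, Vilnius
Level 2: Bogota, Cairo, Delhi, Lagos, Minsk, Tokyo
Level 3: Dakar, Kyoto, Milan, Porto, Sofia
Level 4: Hanoi
Porto first appears at level 3.

3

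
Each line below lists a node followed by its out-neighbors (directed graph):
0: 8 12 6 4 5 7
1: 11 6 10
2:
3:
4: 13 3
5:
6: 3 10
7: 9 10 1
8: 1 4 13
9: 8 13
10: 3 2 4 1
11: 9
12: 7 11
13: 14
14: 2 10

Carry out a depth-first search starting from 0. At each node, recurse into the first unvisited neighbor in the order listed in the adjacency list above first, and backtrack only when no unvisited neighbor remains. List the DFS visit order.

Visit 0
0 → 8
8 → 1
1 → 11
11 → 9
9 → 13
13 → 14
14 → 2
14 → 10
10 → 3
10 → 4
1 → 6
0 → 12
12 → 7
0 → 5

0, 8, 1, 11, 9, 13, 14, 2, 10, 3, 4, 6, 12, 7, 5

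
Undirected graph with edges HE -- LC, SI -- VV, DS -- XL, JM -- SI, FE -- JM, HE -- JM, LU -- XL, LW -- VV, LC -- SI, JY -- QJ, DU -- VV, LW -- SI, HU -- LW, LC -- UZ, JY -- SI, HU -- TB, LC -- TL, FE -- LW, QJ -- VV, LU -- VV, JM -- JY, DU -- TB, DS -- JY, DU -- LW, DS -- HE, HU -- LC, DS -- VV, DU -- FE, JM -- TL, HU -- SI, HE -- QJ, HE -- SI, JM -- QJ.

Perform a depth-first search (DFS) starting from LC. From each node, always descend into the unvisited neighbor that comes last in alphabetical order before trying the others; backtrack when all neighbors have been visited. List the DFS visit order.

LC → UZ → TL → JM → SI → VV → QJ → JY → DS → XL → LU → HE → LW → HU → TB → DU → FE

Visit LC
LC → UZ
LC → TL
TL → JM
JM → SI
SI → VV
VV → QJ
QJ → JY
JY → DS
DS → XL
XL → LU
DS → HE
VV → LW
LW → HU
HU → TB
TB → DU
DU → FE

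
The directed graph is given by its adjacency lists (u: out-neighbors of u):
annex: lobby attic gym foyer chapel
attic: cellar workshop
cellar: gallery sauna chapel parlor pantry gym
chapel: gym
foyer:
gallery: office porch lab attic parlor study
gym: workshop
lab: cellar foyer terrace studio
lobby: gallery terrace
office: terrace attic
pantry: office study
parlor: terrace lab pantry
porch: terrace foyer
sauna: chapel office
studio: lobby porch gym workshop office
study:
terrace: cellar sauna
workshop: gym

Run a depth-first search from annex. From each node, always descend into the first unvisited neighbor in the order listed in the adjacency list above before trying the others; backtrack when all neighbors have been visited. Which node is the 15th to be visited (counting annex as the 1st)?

porch

Visit annex
annex → lobby
lobby → gallery
gallery → office
office → terrace
terrace → cellar
cellar → sauna
sauna → chapel
chapel → gym
gym → workshop
cellar → parlor
parlor → lab
lab → foyer
lab → studio
studio → porch
parlor → pantry
pantry → study
office → attic

Visit order: annex, lobby, gallery, office, terrace, cellar, sauna, chapel, gym, workshop, parlor, lab, foyer, studio, porch, pantry, study, attic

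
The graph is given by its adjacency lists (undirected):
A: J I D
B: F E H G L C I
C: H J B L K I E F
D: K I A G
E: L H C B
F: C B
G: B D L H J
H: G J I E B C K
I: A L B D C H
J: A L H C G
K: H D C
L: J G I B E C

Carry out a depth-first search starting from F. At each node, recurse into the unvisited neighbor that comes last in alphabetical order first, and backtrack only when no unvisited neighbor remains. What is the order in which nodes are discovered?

Visit F
F → C
C → L
L → J
J → H
H → K
K → D
D → I
I → B
B → G
B → E
I → A

F, C, L, J, H, K, D, I, B, G, E, A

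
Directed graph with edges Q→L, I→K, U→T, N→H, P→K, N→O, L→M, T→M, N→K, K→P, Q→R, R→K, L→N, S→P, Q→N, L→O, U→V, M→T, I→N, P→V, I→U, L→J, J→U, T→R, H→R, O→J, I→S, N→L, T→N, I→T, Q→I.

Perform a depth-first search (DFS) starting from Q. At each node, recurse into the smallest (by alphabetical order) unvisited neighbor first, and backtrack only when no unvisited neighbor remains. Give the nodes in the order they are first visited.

Q → I → K → P → V → N → H → R → L → J → U → T → M → O → S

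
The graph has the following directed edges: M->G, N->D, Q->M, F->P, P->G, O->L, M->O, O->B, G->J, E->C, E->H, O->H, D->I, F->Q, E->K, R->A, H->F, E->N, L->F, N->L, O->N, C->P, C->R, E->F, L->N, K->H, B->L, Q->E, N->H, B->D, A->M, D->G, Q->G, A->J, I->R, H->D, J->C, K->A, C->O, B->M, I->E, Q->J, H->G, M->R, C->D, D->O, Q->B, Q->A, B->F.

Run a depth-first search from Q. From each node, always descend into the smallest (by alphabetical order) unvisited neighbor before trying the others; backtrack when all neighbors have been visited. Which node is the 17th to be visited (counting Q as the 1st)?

B

Visit Q
Q → A
A → J
J → C
C → D
D → G
D → I
I → E
E → F
F → P
E → H
E → K
E → N
N → L
I → R
D → O
O → B
B → M

Visit order: Q, A, J, C, D, G, I, E, F, P, H, K, N, L, R, O, B, M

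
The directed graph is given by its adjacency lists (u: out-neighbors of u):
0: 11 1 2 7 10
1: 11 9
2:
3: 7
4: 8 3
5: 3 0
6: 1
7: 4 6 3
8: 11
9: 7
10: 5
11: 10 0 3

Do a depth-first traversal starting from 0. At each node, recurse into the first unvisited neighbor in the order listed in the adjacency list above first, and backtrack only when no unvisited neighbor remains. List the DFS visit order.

Visit 0
0 → 11
11 → 10
10 → 5
5 → 3
3 → 7
7 → 4
4 → 8
7 → 6
6 → 1
1 → 9
0 → 2

0 → 11 → 10 → 5 → 3 → 7 → 4 → 8 → 6 → 1 → 9 → 2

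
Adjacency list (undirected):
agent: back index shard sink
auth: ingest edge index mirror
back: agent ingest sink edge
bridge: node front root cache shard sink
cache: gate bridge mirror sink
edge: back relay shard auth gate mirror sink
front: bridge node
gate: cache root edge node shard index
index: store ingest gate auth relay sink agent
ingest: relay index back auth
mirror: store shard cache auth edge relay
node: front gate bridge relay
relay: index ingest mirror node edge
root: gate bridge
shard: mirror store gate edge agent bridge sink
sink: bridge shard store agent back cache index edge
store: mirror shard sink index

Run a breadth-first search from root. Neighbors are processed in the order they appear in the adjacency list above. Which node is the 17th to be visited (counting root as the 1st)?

ingest

Visit root; enqueue gate, bridge → queue [gate, bridge]
Visit gate; enqueue cache, edge, node, shard, index → queue [bridge, cache, edge, node, shard, index]
Visit bridge; enqueue front, sink → queue [cache, edge, node, shard, index, front, sink]
Visit cache; enqueue mirror → queue [edge, node, shard, index, front, sink, mirror]
Visit edge; enqueue back, relay, auth → queue [node, shard, index, front, sink, mirror, back, relay, auth]
Visit node → queue [shard, index, front, sink, mirror, back, relay, auth]
Visit shard; enqueue store, agent → queue [index, front, sink, mirror, back, relay, auth, store, agent]
Visit index; enqueue ingest → queue [front, sink, mirror, back, relay, auth, store, agent, ingest]
Visit front → queue [sink, mirror, back, relay, auth, store, agent, ingest]
Visit sink → queue [mirror, back, relay, auth, store, agent, ingest]
Visit mirror → queue [back, relay, auth, store, agent, ingest]
Visit back → queue [relay, auth, store, agent, ingest]
Visit relay → queue [auth, store, agent, ingest]
Visit auth → queue [store, agent, ingest]
Visit store → queue [agent, ingest]
Visit agent → queue [ingest]
Visit ingest → queue []

Visit order: root, gate, bridge, cache, edge, node, shard, index, front, sink, mirror, back, relay, auth, store, agent, ingest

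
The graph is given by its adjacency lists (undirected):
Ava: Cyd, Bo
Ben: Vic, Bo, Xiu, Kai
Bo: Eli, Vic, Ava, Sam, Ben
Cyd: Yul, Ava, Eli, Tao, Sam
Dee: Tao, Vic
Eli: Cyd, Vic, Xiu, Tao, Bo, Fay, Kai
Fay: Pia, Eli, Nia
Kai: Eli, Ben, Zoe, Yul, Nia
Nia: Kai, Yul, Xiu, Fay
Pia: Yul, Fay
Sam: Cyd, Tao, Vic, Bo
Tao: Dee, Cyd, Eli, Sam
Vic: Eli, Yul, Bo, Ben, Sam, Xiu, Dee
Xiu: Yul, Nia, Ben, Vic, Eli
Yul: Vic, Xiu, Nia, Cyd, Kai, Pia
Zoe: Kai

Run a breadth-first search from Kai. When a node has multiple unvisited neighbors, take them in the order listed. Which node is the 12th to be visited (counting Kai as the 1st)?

Fay

Visit Kai; enqueue Eli, Ben, Zoe, Yul, Nia → queue [Eli, Ben, Zoe, Yul, Nia]
Visit Eli; enqueue Cyd, Vic, Xiu, Tao, Bo, Fay → queue [Ben, Zoe, Yul, Nia, Cyd, Vic, Xiu, Tao, Bo, Fay]
Visit Ben → queue [Zoe, Yul, Nia, Cyd, Vic, Xiu, Tao, Bo, Fay]
Visit Zoe → queue [Yul, Nia, Cyd, Vic, Xiu, Tao, Bo, Fay]
Visit Yul; enqueue Pia → queue [Nia, Cyd, Vic, Xiu, Tao, Bo, Fay, Pia]
Visit Nia → queue [Cyd, Vic, Xiu, Tao, Bo, Fay, Pia]
Visit Cyd; enqueue Ava, Sam → queue [Vic, Xiu, Tao, Bo, Fay, Pia, Ava, Sam]
Visit Vic; enqueue Dee → queue [Xiu, Tao, Bo, Fay, Pia, Ava, Sam, Dee]
Visit Xiu → queue [Tao, Bo, Fay, Pia, Ava, Sam, Dee]
Visit Tao → queue [Bo, Fay, Pia, Ava, Sam, Dee]
Visit Bo → queue [Fay, Pia, Ava, Sam, Dee]
Visit Fay → queue [Pia, Ava, Sam, Dee]
Visit Pia → queue [Ava, Sam, Dee]
Visit Ava → queue [Sam, Dee]
Visit Sam → queue [Dee]
Visit Dee → queue []

Visit order: Kai, Eli, Ben, Zoe, Yul, Nia, Cyd, Vic, Xiu, Tao, Bo, Fay, Pia, Ava, Sam, Dee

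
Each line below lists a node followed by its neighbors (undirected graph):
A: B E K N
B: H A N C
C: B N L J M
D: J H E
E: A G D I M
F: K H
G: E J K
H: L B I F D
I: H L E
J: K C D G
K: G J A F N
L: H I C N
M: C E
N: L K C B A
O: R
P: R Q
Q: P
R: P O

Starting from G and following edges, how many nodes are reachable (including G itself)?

14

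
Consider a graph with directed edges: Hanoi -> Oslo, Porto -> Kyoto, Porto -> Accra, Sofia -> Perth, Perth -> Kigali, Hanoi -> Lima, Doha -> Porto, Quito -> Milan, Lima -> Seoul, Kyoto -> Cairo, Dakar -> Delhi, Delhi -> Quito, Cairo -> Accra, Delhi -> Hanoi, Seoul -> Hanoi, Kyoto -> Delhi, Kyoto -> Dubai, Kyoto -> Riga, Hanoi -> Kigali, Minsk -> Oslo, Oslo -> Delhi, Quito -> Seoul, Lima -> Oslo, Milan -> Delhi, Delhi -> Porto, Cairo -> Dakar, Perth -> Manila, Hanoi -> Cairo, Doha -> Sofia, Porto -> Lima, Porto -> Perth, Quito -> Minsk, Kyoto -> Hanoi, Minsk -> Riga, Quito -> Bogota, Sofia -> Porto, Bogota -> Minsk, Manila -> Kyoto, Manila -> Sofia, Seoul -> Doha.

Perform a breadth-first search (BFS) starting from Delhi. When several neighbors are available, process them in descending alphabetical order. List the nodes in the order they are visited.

Visit Delhi; enqueue Quito, Porto, Hanoi → queue [Quito, Porto, Hanoi]
Visit Quito; enqueue Seoul, Minsk, Milan, Bogota → queue [Porto, Hanoi, Seoul, Minsk, Milan, Bogota]
Visit Porto; enqueue Perth, Lima, Kyoto, Accra → queue [Hanoi, Seoul, Minsk, Milan, Bogota, Perth, Lima, Kyoto, Accra]
Visit Hanoi; enqueue Oslo, Kigali, Cairo → queue [Seoul, Minsk, Milan, Bogota, Perth, Lima, Kyoto, Accra, Oslo, Kigali, Cairo]
Visit Seoul; enqueue Doha → queue [Minsk, Milan, Bogota, Perth, Lima, Kyoto, Accra, Oslo, Kigali, Cairo, Doha]
Visit Minsk; enqueue Riga → queue [Milan, Bogota, Perth, Lima, Kyoto, Accra, Oslo, Kigali, Cairo, Doha, Riga]
Visit Milan → queue [Bogota, Perth, Lima, Kyoto, Accra, Oslo, Kigali, Cairo, Doha, Riga]
Visit Bogota → queue [Perth, Lima, Kyoto, Accra, Oslo, Kigali, Cairo, Doha, Riga]
Visit Perth; enqueue Manila → queue [Lima, Kyoto, Accra, Oslo, Kigali, Cairo, Doha, Riga, Manila]
Visit Lima → queue [Kyoto, Accra, Oslo, Kigali, Cairo, Doha, Riga, Manila]
Visit Kyoto; enqueue Dubai → queue [Accra, Oslo, Kigali, Cairo, Doha, Riga, Manila, Dubai]
Visit Accra → queue [Oslo, Kigali, Cairo, Doha, Riga, Manila, Dubai]
Visit Oslo → queue [Kigali, Cairo, Doha, Riga, Manila, Dubai]
Visit Kigali → queue [Cairo, Doha, Riga, Manila, Dubai]
Visit Cairo; enqueue Dakar → queue [Doha, Riga, Manila, Dubai, Dakar]
Visit Doha; enqueue Sofia → queue [Riga, Manila, Dubai, Dakar, Sofia]
Visit Riga → queue [Manila, Dubai, Dakar, Sofia]
Visit Manila → queue [Dubai, Dakar, Sofia]
Visit Dubai → queue [Dakar, Sofia]
Visit Dakar → queue [Sofia]
Visit Sofia → queue []

Delhi Quito Porto Hanoi Seoul Minsk Milan Bogota Perth Lima Kyoto Accra Oslo Kigali Cairo Doha Riga Manila Dubai Dakar Sofia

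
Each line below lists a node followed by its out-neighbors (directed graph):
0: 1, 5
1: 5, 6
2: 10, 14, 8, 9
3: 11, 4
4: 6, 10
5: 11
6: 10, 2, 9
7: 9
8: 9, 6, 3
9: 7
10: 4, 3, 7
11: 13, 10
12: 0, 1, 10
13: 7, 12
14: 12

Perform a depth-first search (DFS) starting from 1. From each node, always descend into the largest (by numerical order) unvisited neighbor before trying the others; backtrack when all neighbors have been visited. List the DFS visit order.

1 -> 6 -> 10 -> 7 -> 9 -> 4 -> 3 -> 11 -> 13 -> 12 -> 0 -> 5 -> 2 -> 14 -> 8

Visit 1
1 → 6
6 → 10
10 → 7
7 → 9
10 → 4
10 → 3
3 → 11
11 → 13
13 → 12
12 → 0
0 → 5
6 → 2
2 → 14
2 → 8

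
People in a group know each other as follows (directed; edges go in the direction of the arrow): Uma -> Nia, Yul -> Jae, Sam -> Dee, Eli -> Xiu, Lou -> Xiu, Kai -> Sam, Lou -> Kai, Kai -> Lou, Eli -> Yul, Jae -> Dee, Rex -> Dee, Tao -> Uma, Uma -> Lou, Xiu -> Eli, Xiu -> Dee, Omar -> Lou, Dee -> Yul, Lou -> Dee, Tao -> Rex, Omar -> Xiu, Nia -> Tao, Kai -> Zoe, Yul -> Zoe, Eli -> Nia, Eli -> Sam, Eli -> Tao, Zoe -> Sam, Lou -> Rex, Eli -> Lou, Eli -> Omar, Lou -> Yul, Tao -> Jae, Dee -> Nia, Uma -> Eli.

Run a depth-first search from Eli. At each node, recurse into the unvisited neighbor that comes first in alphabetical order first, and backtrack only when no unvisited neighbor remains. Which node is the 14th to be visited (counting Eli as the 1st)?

Visit Eli
Eli → Lou
Lou → Dee
Dee → Nia
Nia → Tao
Tao → Jae
Tao → Rex
Tao → Uma
Dee → Yul
Yul → Zoe
Zoe → Sam
Lou → Kai
Lou → Xiu
Eli → Omar

Visit order: Eli, Lou, Dee, Nia, Tao, Jae, Rex, Uma, Yul, Zoe, Sam, Kai, Xiu, Omar

Omar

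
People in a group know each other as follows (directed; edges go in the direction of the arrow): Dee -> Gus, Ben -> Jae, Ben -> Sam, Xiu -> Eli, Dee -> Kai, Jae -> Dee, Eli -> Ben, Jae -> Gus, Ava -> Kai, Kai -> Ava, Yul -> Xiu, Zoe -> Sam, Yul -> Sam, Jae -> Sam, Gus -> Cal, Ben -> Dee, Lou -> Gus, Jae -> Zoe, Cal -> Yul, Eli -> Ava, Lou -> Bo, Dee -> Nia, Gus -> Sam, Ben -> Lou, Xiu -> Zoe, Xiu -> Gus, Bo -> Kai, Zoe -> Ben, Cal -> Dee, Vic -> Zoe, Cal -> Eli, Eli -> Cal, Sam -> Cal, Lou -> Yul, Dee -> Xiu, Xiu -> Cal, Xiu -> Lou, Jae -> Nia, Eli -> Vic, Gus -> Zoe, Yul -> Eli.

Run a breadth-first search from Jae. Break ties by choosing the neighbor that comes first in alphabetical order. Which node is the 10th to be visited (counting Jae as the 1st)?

Ben

Visit Jae; enqueue Dee, Gus, Nia, Sam, Zoe → queue [Dee, Gus, Nia, Sam, Zoe]
Visit Dee; enqueue Kai, Xiu → queue [Gus, Nia, Sam, Zoe, Kai, Xiu]
Visit Gus; enqueue Cal → queue [Nia, Sam, Zoe, Kai, Xiu, Cal]
Visit Nia → queue [Sam, Zoe, Kai, Xiu, Cal]
Visit Sam → queue [Zoe, Kai, Xiu, Cal]
Visit Zoe; enqueue Ben → queue [Kai, Xiu, Cal, Ben]
Visit Kai; enqueue Ava → queue [Xiu, Cal, Ben, Ava]
Visit Xiu; enqueue Eli, Lou → queue [Cal, Ben, Ava, Eli, Lou]
Visit Cal; enqueue Yul → queue [Ben, Ava, Eli, Lou, Yul]
Visit Ben → queue [Ava, Eli, Lou, Yul]
Visit Ava → queue [Eli, Lou, Yul]
Visit Eli; enqueue Vic → queue [Lou, Yul, Vic]
Visit Lou; enqueue Bo → queue [Yul, Vic, Bo]
Visit Yul → queue [Vic, Bo]
Visit Vic → queue [Bo]
Visit Bo → queue []

Visit order: Jae, Dee, Gus, Nia, Sam, Zoe, Kai, Xiu, Cal, Ben, Ava, Eli, Lou, Yul, Vic, Bo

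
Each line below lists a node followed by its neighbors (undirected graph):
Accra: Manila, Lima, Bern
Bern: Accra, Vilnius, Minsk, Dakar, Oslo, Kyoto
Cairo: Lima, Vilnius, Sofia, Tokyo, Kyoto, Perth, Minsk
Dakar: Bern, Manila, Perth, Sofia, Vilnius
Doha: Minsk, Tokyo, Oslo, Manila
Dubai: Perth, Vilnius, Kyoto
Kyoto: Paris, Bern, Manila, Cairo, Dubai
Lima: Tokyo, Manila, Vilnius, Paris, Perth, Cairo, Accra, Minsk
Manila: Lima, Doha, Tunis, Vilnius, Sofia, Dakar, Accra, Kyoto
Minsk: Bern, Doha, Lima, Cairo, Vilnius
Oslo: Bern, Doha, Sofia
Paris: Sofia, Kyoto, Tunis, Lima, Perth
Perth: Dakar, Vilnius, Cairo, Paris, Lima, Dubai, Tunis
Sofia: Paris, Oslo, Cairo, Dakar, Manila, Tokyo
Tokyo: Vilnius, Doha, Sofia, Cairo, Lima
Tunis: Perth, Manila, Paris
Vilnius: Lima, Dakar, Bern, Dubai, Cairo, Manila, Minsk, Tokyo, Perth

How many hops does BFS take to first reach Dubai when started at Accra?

Level 0: Accra
Level 1: Bern, Lima, Manila
Level 2: Cairo, Dakar, Doha, Kyoto, Minsk, Oslo, Paris, Perth, Sofia, Tokyo, Tunis, Vilnius
Level 3: Dubai
Dubai first appears at level 3.

3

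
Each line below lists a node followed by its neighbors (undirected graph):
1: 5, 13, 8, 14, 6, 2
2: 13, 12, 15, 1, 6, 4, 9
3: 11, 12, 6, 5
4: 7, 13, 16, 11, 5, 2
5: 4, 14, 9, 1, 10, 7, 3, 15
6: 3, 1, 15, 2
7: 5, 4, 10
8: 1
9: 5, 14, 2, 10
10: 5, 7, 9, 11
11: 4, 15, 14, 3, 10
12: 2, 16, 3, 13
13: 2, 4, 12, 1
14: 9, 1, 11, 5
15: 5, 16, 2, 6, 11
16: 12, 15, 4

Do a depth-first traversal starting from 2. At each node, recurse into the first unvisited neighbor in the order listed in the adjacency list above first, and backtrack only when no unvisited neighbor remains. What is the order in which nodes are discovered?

Visit 2
2 → 13
13 → 4
4 → 7
7 → 5
5 → 14
14 → 9
9 → 10
10 → 11
11 → 15
15 → 16
16 → 12
12 → 3
3 → 6
6 → 1
1 → 8

2 -> 13 -> 4 -> 7 -> 5 -> 14 -> 9 -> 10 -> 11 -> 15 -> 16 -> 12 -> 3 -> 6 -> 1 -> 8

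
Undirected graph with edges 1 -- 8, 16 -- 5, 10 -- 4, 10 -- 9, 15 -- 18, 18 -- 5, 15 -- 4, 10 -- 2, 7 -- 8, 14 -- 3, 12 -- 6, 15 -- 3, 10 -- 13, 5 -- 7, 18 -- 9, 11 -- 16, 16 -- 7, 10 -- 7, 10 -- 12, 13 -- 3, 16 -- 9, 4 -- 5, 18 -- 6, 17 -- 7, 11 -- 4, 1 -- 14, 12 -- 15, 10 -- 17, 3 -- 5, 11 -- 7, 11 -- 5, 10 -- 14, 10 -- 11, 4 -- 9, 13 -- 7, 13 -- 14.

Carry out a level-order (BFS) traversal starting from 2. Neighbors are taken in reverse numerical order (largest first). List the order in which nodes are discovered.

2, 10, 17, 14, 13, 12, 11, 9, 7, 4, 3, 1, 15, 6, 16, 5, 18, 8

Visit 2; enqueue 10 → queue [10]
Visit 10; enqueue 17, 14, 13, 12, 11, 9, 7, 4 → queue [17, 14, 13, 12, 11, 9, 7, 4]
Visit 17 → queue [14, 13, 12, 11, 9, 7, 4]
Visit 14; enqueue 3, 1 → queue [13, 12, 11, 9, 7, 4, 3, 1]
Visit 13 → queue [12, 11, 9, 7, 4, 3, 1]
Visit 12; enqueue 15, 6 → queue [11, 9, 7, 4, 3, 1, 15, 6]
Visit 11; enqueue 16, 5 → queue [9, 7, 4, 3, 1, 15, 6, 16, 5]
Visit 9; enqueue 18 → queue [7, 4, 3, 1, 15, 6, 16, 5, 18]
Visit 7; enqueue 8 → queue [4, 3, 1, 15, 6, 16, 5, 18, 8]
Visit 4 → queue [3, 1, 15, 6, 16, 5, 18, 8]
Visit 3 → queue [1, 15, 6, 16, 5, 18, 8]
Visit 1 → queue [15, 6, 16, 5, 18, 8]
Visit 15 → queue [6, 16, 5, 18, 8]
Visit 6 → queue [16, 5, 18, 8]
Visit 16 → queue [5, 18, 8]
Visit 5 → queue [18, 8]
Visit 18 → queue [8]
Visit 8 → queue []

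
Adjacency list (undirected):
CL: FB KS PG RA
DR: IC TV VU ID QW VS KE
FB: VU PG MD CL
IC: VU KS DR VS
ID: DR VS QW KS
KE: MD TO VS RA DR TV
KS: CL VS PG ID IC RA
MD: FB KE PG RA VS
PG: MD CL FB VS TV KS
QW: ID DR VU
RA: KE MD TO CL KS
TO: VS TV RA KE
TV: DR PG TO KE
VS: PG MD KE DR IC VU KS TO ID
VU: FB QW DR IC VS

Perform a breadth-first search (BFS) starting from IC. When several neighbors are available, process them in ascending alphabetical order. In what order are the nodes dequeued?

Visit IC; enqueue DR, KS, VS, VU → queue [DR, KS, VS, VU]
Visit DR; enqueue ID, KE, QW, TV → queue [KS, VS, VU, ID, KE, QW, TV]
Visit KS; enqueue CL, PG, RA → queue [VS, VU, ID, KE, QW, TV, CL, PG, RA]
Visit VS; enqueue MD, TO → queue [VU, ID, KE, QW, TV, CL, PG, RA, MD, TO]
Visit VU; enqueue FB → queue [ID, KE, QW, TV, CL, PG, RA, MD, TO, FB]
Visit ID → queue [KE, QW, TV, CL, PG, RA, MD, TO, FB]
Visit KE → queue [QW, TV, CL, PG, RA, MD, TO, FB]
Visit QW → queue [TV, CL, PG, RA, MD, TO, FB]
Visit TV → queue [CL, PG, RA, MD, TO, FB]
Visit CL → queue [PG, RA, MD, TO, FB]
Visit PG → queue [RA, MD, TO, FB]
Visit RA → queue [MD, TO, FB]
Visit MD → queue [TO, FB]
Visit TO → queue [FB]
Visit FB → queue []

IC, DR, KS, VS, VU, ID, KE, QW, TV, CL, PG, RA, MD, TO, FB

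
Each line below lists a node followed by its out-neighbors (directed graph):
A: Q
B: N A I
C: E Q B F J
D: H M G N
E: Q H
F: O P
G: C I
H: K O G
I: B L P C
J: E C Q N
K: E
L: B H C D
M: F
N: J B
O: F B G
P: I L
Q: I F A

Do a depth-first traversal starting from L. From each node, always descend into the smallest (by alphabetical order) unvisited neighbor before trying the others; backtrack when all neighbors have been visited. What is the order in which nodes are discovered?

L → B → A → Q → F → O → G → C → E → H → K → J → N → I → P → D → M

Visit L
L → B
B → A
A → Q
Q → F
F → O
O → G
G → C
C → E
E → H
H → K
C → J
J → N
G → I
I → P
L → D
D → M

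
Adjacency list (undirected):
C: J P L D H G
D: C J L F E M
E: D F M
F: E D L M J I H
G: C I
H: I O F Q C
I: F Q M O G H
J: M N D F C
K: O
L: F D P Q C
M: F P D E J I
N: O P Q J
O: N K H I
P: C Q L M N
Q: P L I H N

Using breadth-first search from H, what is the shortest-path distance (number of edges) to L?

Level 0: H
Level 1: C, F, I, O, Q
Level 2: D, E, G, J, K, L, M, N, P
L first appears at level 2.

2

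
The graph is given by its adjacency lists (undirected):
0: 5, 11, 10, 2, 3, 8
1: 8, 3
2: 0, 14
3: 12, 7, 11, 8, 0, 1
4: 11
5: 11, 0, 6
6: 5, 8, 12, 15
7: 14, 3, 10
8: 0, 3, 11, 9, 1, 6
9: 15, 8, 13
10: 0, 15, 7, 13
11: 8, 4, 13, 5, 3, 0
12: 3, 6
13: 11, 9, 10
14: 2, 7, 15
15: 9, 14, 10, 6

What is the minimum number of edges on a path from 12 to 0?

2

Level 0: 12
Level 1: 3, 6
Level 2: 0, 1, 5, 7, 8, 11, 15
Level 3: 2, 4, 9, 10, 13, 14
0 first appears at level 2.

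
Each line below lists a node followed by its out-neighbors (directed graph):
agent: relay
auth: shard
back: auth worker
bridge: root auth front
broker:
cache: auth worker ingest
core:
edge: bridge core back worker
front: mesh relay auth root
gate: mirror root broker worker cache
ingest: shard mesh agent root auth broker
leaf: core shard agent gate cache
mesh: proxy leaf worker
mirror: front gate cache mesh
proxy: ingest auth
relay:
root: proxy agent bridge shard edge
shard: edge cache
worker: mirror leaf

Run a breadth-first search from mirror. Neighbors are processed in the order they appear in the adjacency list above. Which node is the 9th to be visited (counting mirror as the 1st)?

Visit mirror; enqueue front, gate, cache, mesh → queue [front, gate, cache, mesh]
Visit front; enqueue relay, auth, root → queue [gate, cache, mesh, relay, auth, root]
Visit gate; enqueue broker, worker → queue [cache, mesh, relay, auth, root, broker, worker]
Visit cache; enqueue ingest → queue [mesh, relay, auth, root, broker, worker, ingest]
Visit mesh; enqueue proxy, leaf → queue [relay, auth, root, broker, worker, ingest, proxy, leaf]
Visit relay → queue [auth, root, broker, worker, ingest, proxy, leaf]
Visit auth; enqueue shard → queue [root, broker, worker, ingest, proxy, leaf, shard]
Visit root; enqueue agent, bridge, edge → queue [broker, worker, ingest, proxy, leaf, shard, agent, bridge, edge]
Visit broker → queue [worker, ingest, proxy, leaf, shard, agent, bridge, edge]
Visit worker → queue [ingest, proxy, leaf, shard, agent, bridge, edge]
Visit ingest → queue [proxy, leaf, shard, agent, bridge, edge]
Visit proxy → queue [leaf, shard, agent, bridge, edge]
Visit leaf; enqueue core → queue [shard, agent, bridge, edge, core]
Visit shard → queue [agent, bridge, edge, core]
Visit agent → queue [bridge, edge, core]
Visit bridge → queue [edge, core]
Visit edge; enqueue back → queue [core, back]
Visit core → queue [back]
Visit back → queue []

Visit order: mirror, front, gate, cache, mesh, relay, auth, root, broker, worker, ingest, proxy, leaf, shard, agent, bridge, edge, core, back

broker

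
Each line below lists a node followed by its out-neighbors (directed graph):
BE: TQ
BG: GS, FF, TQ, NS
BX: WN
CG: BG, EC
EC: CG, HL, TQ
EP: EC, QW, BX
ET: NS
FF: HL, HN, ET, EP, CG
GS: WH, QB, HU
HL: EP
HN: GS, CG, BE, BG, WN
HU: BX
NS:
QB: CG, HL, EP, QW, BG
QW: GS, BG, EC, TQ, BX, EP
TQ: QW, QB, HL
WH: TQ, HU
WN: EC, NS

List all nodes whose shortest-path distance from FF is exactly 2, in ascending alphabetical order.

BE, BG, BX, EC, GS, NS, QW, WN

Level 0: FF
Level 1: CG, EP, ET, HL, HN
Level 2: BE, BG, BX, EC, GS, NS, QW, WN
Level 3: HU, QB, TQ, WH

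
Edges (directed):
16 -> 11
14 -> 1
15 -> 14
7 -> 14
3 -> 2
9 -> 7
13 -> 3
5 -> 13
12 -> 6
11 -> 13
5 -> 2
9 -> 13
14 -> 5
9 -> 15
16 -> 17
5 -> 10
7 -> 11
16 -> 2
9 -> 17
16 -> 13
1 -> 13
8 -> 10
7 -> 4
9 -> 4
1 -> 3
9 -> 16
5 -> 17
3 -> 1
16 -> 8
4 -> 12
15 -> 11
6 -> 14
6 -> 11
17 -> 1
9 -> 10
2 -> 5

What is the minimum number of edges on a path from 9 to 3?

Level 0: 9
Level 1: 4, 7, 10, 13, 15, 16, 17
Level 2: 1, 2, 3, 8, 11, 12, 14
Level 3: 5, 6
3 first appears at level 2.

2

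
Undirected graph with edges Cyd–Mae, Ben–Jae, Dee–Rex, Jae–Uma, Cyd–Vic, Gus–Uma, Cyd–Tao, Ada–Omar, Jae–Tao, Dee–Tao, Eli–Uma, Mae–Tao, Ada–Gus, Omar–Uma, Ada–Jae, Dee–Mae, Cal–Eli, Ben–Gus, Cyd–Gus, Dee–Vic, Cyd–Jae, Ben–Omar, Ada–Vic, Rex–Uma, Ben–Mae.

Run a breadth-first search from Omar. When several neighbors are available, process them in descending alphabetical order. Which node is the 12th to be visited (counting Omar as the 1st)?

Visit Omar; enqueue Uma, Ben, Ada → queue [Uma, Ben, Ada]
Visit Uma; enqueue Rex, Jae, Gus, Eli → queue [Ben, Ada, Rex, Jae, Gus, Eli]
Visit Ben; enqueue Mae → queue [Ada, Rex, Jae, Gus, Eli, Mae]
Visit Ada; enqueue Vic → queue [Rex, Jae, Gus, Eli, Mae, Vic]
Visit Rex; enqueue Dee → queue [Jae, Gus, Eli, Mae, Vic, Dee]
Visit Jae; enqueue Tao, Cyd → queue [Gus, Eli, Mae, Vic, Dee, Tao, Cyd]
Visit Gus → queue [Eli, Mae, Vic, Dee, Tao, Cyd]
Visit Eli; enqueue Cal → queue [Mae, Vic, Dee, Tao, Cyd, Cal]
Visit Mae → queue [Vic, Dee, Tao, Cyd, Cal]
Visit Vic → queue [Dee, Tao, Cyd, Cal]
Visit Dee → queue [Tao, Cyd, Cal]
Visit Tao → queue [Cyd, Cal]
Visit Cyd → queue [Cal]
Visit Cal → queue []

Visit order: Omar, Uma, Ben, Ada, Rex, Jae, Gus, Eli, Mae, Vic, Dee, Tao, Cyd, Cal

Tao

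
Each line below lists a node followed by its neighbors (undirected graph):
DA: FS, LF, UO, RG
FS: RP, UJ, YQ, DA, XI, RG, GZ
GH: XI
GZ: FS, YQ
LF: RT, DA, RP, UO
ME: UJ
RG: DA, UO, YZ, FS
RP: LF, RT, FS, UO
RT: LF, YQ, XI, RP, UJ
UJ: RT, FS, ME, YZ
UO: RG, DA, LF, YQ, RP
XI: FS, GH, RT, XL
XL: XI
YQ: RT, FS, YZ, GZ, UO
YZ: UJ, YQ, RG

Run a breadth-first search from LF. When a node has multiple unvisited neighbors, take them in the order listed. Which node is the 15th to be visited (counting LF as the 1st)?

Visit LF; enqueue RT, DA, RP, UO → queue [RT, DA, RP, UO]
Visit RT; enqueue YQ, XI, UJ → queue [DA, RP, UO, YQ, XI, UJ]
Visit DA; enqueue FS, RG → queue [RP, UO, YQ, XI, UJ, FS, RG]
Visit RP → queue [UO, YQ, XI, UJ, FS, RG]
Visit UO → queue [YQ, XI, UJ, FS, RG]
Visit YQ; enqueue YZ, GZ → queue [XI, UJ, FS, RG, YZ, GZ]
Visit XI; enqueue GH, XL → queue [UJ, FS, RG, YZ, GZ, GH, XL]
Visit UJ; enqueue ME → queue [FS, RG, YZ, GZ, GH, XL, ME]
Visit FS → queue [RG, YZ, GZ, GH, XL, ME]
Visit RG → queue [YZ, GZ, GH, XL, ME]
Visit YZ → queue [GZ, GH, XL, ME]
Visit GZ → queue [GH, XL, ME]
Visit GH → queue [XL, ME]
Visit XL → queue [ME]
Visit ME → queue []

Visit order: LF, RT, DA, RP, UO, YQ, XI, UJ, FS, RG, YZ, GZ, GH, XL, ME

ME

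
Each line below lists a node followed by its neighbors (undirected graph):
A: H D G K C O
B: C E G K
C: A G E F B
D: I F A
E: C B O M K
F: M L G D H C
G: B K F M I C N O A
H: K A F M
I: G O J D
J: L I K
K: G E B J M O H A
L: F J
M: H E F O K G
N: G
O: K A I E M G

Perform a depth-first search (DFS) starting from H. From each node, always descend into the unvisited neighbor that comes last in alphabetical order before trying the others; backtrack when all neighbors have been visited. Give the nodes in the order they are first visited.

Visit H
H → M
M → O
O → K
K → J
J → L
L → F
F → G
G → N
G → I
I → D
D → A
A → C
C → E
E → B

H -> M -> O -> K -> J -> L -> F -> G -> N -> I -> D -> A -> C -> E -> B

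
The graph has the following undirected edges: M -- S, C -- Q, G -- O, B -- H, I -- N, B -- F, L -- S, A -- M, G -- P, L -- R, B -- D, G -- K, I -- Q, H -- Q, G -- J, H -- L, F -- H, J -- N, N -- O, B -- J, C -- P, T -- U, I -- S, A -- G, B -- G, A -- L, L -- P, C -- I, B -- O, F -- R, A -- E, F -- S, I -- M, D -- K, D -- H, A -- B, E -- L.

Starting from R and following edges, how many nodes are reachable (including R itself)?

19

BFS from R visits: R, F, L, B, H, S, A, E, P, D, G, J, O, Q, I, M, C, K, N
Reachable nodes: 19 of 21 total.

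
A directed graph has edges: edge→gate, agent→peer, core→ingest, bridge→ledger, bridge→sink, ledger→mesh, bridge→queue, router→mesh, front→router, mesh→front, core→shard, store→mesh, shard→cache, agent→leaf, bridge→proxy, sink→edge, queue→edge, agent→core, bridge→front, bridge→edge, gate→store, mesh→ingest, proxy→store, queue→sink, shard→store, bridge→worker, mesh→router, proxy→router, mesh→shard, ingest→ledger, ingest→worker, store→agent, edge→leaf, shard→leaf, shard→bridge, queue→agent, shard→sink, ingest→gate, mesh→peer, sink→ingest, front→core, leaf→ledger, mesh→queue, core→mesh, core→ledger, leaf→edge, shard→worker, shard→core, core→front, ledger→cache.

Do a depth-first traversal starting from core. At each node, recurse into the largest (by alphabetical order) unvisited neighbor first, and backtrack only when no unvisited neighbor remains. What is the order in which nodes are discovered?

Visit core
core → shard
shard → worker
shard → store
store → mesh
mesh → router
mesh → queue
queue → sink
sink → ingest
ingest → ledger
ledger → cache
ingest → gate
sink → edge
edge → leaf
queue → agent
agent → peer
mesh → front
shard → bridge
bridge → proxy

core, shard, worker, store, mesh, router, queue, sink, ingest, ledger, cache, gate, edge, leaf, agent, peer, front, bridge, proxy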